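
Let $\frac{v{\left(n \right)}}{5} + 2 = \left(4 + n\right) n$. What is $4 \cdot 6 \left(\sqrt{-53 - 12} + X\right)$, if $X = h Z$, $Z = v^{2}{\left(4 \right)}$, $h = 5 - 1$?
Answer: $2160000 + 24 i \sqrt{65} \approx 2.16 \cdot 10^{6} + 193.49 i$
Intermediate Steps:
$v{\left(n \right)} = -10 + 5 n \left(4 + n\right)$ ($v{\left(n \right)} = -10 + 5 \left(4 + n\right) n = -10 + 5 n \left(4 + n\right)$)
$h = 4$ ($h = 5 - 1 = 4$)
$Z = 22500$ ($Z = \left(-10 + 5 \cdot 4^{2} + 20 \cdot 4\right)^{2} = \left(-10 + 5 \cdot 16 + 80\right)^{2} = \left(-10 + 80 + 80\right)^{2} = 150^{2} = 22500$)
$X = 90000$ ($X = 4 \cdot 22500 = 90000$)
$4 \cdot 6 \left(\sqrt{-53 - 12} + X\right) = 4 \cdot 6 \left(\sqrt{-53 - 12} + 90000\right) = 24 \left(\sqrt{-65} + 90000\right) = 24 \left(i \sqrt{65} + 90000\right) = 24 \left(90000 + i \sqrt{65}\right) = 2160000 + 24 i \sqrt{65}$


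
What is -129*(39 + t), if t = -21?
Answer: -2322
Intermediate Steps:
-129*(39 + t) = -129*(39 - 21) = -129*18 = -2322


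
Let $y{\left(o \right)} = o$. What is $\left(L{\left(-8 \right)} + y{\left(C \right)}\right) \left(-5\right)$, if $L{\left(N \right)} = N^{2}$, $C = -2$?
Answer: $-310$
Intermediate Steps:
$\left(L{\left(-8 \right)} + y{\left(C \right)}\right) \left(-5\right) = \left(\left(-8\right)^{2} - 2\right) \left(-5\right) = \left(64 - 2\right) \left(-5\right) = 62 \left(-5\right) = -310$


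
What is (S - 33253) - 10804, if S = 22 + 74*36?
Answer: -41371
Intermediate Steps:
S = 2686 (S = 22 + 2664 = 2686)
(S - 33253) - 10804 = (2686 - 33253) - 10804 = -30567 - 10804 = -41371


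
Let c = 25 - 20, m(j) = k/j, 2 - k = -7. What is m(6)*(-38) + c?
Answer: -52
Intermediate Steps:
k = 9 (k = 2 - 1*(-7) = 2 + 7 = 9)
m(j) = 9/j
c = 5
m(6)*(-38) + c = (9/6)*(-38) + 5 = (9*(⅙))*(-38) + 5 = (3/2)*(-38) + 5 = -57 + 5 = -52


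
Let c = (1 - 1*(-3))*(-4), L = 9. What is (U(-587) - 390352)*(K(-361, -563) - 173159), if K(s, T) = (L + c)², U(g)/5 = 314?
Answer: 67302052020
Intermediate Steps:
U(g) = 1570 (U(g) = 5*314 = 1570)
c = -16 (c = (1 + 3)*(-4) = 4*(-4) = -16)
K(s, T) = 49 (K(s, T) = (9 - 16)² = (-7)² = 49)
(U(-587) - 390352)*(K(-361, -563) - 173159) = (1570 - 390352)*(49 - 173159) = -388782*(-173110) = 67302052020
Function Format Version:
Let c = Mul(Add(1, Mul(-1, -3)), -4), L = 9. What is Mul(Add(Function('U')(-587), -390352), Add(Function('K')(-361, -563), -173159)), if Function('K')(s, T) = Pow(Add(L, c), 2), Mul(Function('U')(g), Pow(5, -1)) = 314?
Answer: 67302052020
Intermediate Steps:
Function('U')(g) = 1570 (Function('U')(g) = Mul(5, 314) = 1570)
c = -16 (c = Mul(Add(1, 3), -4) = Mul(4, -4) = -16)
Function('K')(s, T) = 49 (Function('K')(s, T) = Pow(Add(9, -16), 2) = Pow(-7, 2) = 49)
Mul(Add(Function('U')(-587), -390352), Add(Function('K')(-361, -563), -173159)) = Mul(Add(1570, -390352), Add(49, -173159)) = Mul(-388782, -173110) = 67302052020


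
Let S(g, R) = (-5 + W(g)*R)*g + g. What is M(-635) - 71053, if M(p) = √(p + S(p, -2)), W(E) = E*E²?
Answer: -71053 + I*√325180799345 ≈ -71053.0 + 5.7025e+5*I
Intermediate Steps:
W(E) = E³
S(g, R) = g + g*(-5 + R*g³) (S(g, R) = (-5 + g³*R)*g + g = (-5 + R*g³)*g + g = g*(-5 + R*g³) + g = g + g*(-5 + R*g³))
M(p) = √(p + p*(-4 - 2*p³))
M(-635) - 71053 = √(-635*(-3 - 2*(-635)³)) - 71053 = √(-635*(-3 - 2*(-256047875))) - 71053 = √(-635*(-3 + 512095750)) - 71053 = √(-635*512095747) - 71053 = √(-325180799345) - 71053 = I*√325180799345 - 71053 = -71053 + I*√325180799345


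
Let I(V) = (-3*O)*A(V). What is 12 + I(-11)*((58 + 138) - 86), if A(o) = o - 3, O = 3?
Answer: 13872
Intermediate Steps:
A(o) = -3 + o
I(V) = 27 - 9*V (I(V) = (-3*3)*(-3 + V) = -9*(-3 + V) = 27 - 9*V)
12 + I(-11)*((58 + 138) - 86) = 12 + (27 - 9*(-11))*((58 + 138) - 86) = 12 + (27 + 99)*(196 - 86) = 12 + 126*110 = 12 + 13860 = 13872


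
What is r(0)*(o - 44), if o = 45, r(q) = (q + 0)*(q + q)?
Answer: 0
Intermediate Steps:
r(q) = 2*q² (r(q) = q*(2*q) = 2*q²)
r(0)*(o - 44) = (2*0²)*(45 - 44) = (2*0)*1 = 0*1 = 0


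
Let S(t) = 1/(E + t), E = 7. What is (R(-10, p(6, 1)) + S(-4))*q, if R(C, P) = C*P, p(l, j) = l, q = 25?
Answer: -4475/3 ≈ -1491.7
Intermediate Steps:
S(t) = 1/(7 + t)
(R(-10, p(6, 1)) + S(-4))*q = (-10*6 + 1/(7 - 4))*25 = (-60 + 1/3)*25 = (-60 + ⅓)*25 = -179/3*25 = -4475/3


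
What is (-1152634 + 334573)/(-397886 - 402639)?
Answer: 818061/800525 ≈ 1.0219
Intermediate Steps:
(-1152634 + 334573)/(-397886 - 402639) = -818061/(-800525) = -818061*(-1/800525) = 818061/800525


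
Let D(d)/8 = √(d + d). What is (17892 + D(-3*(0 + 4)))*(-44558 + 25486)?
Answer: -341236224 - 305152*I*√6 ≈ -3.4124e+8 - 7.4747e+5*I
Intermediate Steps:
D(d) = 8*√2*√d (D(d) = 8*√(d + d) = 8*√(2*d) = 8*(√2*√d) = 8*√2*√d)
(17892 + D(-3*(0 + 4)))*(-44558 + 25486) = (17892 + 8*√2*√(-3*(0 + 4)))*(-44558 + 25486) = (17892 + 8*√2*√(-3*4))*(-19072) = (17892 + 8*√2*√(-12))*(-19072) = (17892 + 8*√2*(2*I*√3))*(-19072) = (17892 + 16*I*√6)*(-19072) = -341236224 - 305152*I*√6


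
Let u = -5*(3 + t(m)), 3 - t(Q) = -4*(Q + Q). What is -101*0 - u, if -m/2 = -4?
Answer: 350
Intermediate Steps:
m = 8 (m = -2*(-4) = 8)
t(Q) = 3 + 8*Q (t(Q) = 3 - (-4)*(Q + Q) = 3 - (-4)*2*Q = 3 - (-8)*Q = 3 + 8*Q)
u = -350 (u = -5*(3 + (3 + 8*8)) = -5*(3 + (3 + 64)) = -5*(3 + 67) = -5*70 = -350)
-101*0 - u = -101*0 - 1*(-350) = 0 + 350 = 350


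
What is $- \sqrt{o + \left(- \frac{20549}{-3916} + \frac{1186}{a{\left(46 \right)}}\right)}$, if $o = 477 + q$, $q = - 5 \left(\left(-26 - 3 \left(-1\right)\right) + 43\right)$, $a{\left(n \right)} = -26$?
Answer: $- \frac{\sqrt{218105971655}}{25454} \approx -18.348$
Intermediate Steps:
$q = -100$ ($q = - 5 \left(\left(-26 - -3\right) + 43\right) = - 5 \left(\left(-26 + 3\right) + 43\right) = - 5 \left(-23 + 43\right) = \left(-5\right) 20 = -100$)
$o = 377$ ($o = 477 - 100 = 377$)
$- \sqrt{o + \left(- \frac{20549}{-3916} + \frac{1186}{a{\left(46 \right)}}\right)} = - \sqrt{377 + \left(- \frac{20549}{-3916} + \frac{1186}{-26}\right)} = - \sqrt{377 + \left(\left(-20549\right) \left(- \frac{1}{3916}\right) + 1186 \left(- \frac{1}{26}\right)\right)} = - \sqrt{377 + \left(\frac{20549}{3916} - \frac{593}{13}\right)} = - \sqrt{377 - \frac{2055051}{50908}} = - \sqrt{\frac{17137265}{50908}} = - \frac{\sqrt{218105971655}}{25454}$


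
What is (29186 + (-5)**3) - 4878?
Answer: 24183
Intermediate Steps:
(29186 + (-5)**3) - 4878 = (29186 - 125) - 4878 = 29061 - 4878 = 24183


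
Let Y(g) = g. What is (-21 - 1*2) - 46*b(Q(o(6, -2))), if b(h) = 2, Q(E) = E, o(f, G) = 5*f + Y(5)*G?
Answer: -115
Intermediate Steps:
o(f, G) = 5*G + 5*f (o(f, G) = 5*f + 5*G = 5*G + 5*f)
(-21 - 1*2) - 46*b(Q(o(6, -2))) = (-21 - 1*2) - 46*2 = (-21 - 2) - 92 = -23 - 92 = -115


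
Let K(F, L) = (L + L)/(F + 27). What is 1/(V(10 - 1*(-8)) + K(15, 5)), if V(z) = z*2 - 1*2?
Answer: 21/719 ≈ 0.029207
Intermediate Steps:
K(F, L) = 2*L/(27 + F) (K(F, L) = (2*L)/(27 + F) = 2*L/(27 + F))
V(z) = -2 + 2*z (V(z) = 2*z - 2 = -2 + 2*z)
1/(V(10 - 1*(-8)) + K(15, 5)) = 1/((-2 + 2*(10 - 1*(-8))) + 2*5/(27 + 15)) = 1/((-2 + 2*(10 + 8)) + 2*5/42) = 1/((-2 + 2*18) + 2*5*(1/42)) = 1/((-2 + 36) + 5/21) = 1/(34 + 5/21) = 1/(719/21) = 21/719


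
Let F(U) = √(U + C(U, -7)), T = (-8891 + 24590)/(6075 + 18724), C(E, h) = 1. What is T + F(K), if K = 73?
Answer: 15699/24799 + √74 ≈ 9.2354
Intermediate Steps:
T = 15699/24799 ≈ 0.63305
F(U) = √(1 + U) (F(U) = √(U + 1) = √(1 + U))
T + F(K) = 15699/24799 + √(1 + 73) = 15699/24799 + √74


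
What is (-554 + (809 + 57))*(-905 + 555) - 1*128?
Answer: -109328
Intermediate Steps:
(-554 + (809 + 57))*(-905 + 555) - 1*128 = (-554 + 866)*(-350) - 128 = 312*(-350) - 128 = -109200 - 128 = -109328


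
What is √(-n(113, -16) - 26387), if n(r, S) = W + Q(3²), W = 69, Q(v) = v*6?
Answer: I*√26510 ≈ 162.82*I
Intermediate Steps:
Q(v) = 6*v
n(r, S) = 123 (n(r, S) = 69 + 6*3² = 69 + 6*9 = 69 + 54 = 123)
√(-n(113, -16) - 26387) = √(-1*123 - 26387) = √(-123 - 26387) = √(-26510) = I*√26510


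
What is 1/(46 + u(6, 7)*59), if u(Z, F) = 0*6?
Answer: 1/46 ≈ 0.021739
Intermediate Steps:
u(Z, F) = 0
1/(46 + u(6, 7)*59) = 1/(46 + 0*59) = 1/(46 + 0) = 1/46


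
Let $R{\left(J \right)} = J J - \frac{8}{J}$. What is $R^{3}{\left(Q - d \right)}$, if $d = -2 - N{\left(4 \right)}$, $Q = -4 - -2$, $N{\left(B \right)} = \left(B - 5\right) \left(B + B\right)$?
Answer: $274625$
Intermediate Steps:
$N{\left(B \right)} = 2 B \left(-5 + B\right)$ ($N{\left(B \right)} = \left(-5 + B\right) 2 B = 2 B \left(-5 + B\right)$)
$Q = -2$ ($Q = -4 + 2 = -2$)
$d = 6$ ($d = -2 - 2 \cdot 4 \left(-5 + 4\right) = -2 - 2 \cdot 4 \left(-1\right) = -2 - -8 = -2 + 8 = 6$)
$R{\left(J \right)} = J^{2} - \frac{8}{J}$
$R^{3}{\left(Q - d \right)} = \left(\frac{-8 + \left(-2 - 6\right)^{3}}{-2 - 6}\right)^{3} = \left(\frac{-8 + \left(-8\right)^{3}}{-8}\right)^{3} = \left(- \frac{-8 - 512}{8}\right)^{3} = \left(\left(- \frac{1}{8}\right) \left(-520\right)\right)^{3} = 65^{3} = 274625$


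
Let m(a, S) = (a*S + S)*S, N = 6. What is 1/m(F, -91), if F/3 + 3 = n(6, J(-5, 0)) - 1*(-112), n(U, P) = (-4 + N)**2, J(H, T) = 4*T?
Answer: 1/2815540 ≈ 3.5517e-7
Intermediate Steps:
n(U, P) = 4 (n(U, P) = (-4 + 6)**2 = 2**2 = 4)
F = 339 (F = -9 + 3*(4 - 1*(-112)) = -9 + 3*(4 + 112) = -9 + 3*116 = -9 + 348 = 339)
m(a, S) = S*(S + S*a) (m(a, S) = (S*a + S)*S = (S + S*a)*S = S*(S + S*a))
1/m(F, -91) = 1/((-91)**2*(1 + 339)) = 1/(8281*340) = 1/2815540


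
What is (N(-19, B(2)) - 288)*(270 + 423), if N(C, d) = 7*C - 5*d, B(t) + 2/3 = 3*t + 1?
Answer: -313698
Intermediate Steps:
B(t) = ⅓ + 3*t (B(t) = -⅔ + (3*t + 1) = -⅔ + (1 + 3*t) = ⅓ + 3*t)
N(C, d) = -5*d + 7*C
(N(-19, B(2)) - 288)*(270 + 423) = ((-5*(⅓ + 3*2) + 7*(-19)) - 288)*(270 + 423) = ((-5*(⅓ + 6) - 133) - 288)*693 = ((-5*19/3 - 133) - 288)*693 = ((-95/3 - 133) - 288)*693 = (-494/3 - 288)*693 = -1358/3*693 = -313698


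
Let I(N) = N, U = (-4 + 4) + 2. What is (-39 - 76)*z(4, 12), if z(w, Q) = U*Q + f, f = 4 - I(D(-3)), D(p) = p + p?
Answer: -3910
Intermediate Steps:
D(p) = 2*p
U = 2 (U = 0 + 2 = 2)
f = 10 (f = 4 - 2*(-3) = 4 - 1*(-6) = 4 + 6 = 10)
z(w, Q) = 10 + 2*Q (z(w, Q) = 2*Q + 10 = 10 + 2*Q)
(-39 - 76)*z(4, 12) = (-39 - 76)*(10 + 2*12) = -115*(10 + 24) = -115*34 = -3910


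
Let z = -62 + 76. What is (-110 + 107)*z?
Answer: -42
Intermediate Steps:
z = 14
(-110 + 107)*z = (-110 + 107)*14 = -3*14 = -42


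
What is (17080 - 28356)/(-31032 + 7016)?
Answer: 2819/6004 ≈ 0.46952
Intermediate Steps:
(17080 - 28356)/(-31032 + 7016) = -11276/(-24016) = -11276*(-1/24016) = 2819/6004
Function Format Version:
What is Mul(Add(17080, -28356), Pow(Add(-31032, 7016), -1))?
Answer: Rational(2819, 6004) ≈ 0.46952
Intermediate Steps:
Mul(Add(17080, -28356), Pow(Add(-31032, 7016), -1)) = Mul(-11276, Pow(-24016, -1)) = Mul(-11276, Rational(-1, 24016)) = Rational(2819, 6004)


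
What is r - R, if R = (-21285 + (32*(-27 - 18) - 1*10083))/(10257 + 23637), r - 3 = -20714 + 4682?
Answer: -90542353/5649 ≈ -16028.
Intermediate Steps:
r = -16029 (r = 3 + (-20714 + 4682) = 3 - 16032 = -16029)
R = -5468/5649 (R = (-21285 + (32*(-45) - 10083))/33894 = (-21285 + (-1440 - 10083))*(1/33894) = (-21285 - 11523)*(1/33894) = -32808*1/33894 = -5468/5649 ≈ -0.96796)
r - R = -16029 - 1*(-5468/5649) = -16029 + 5468/5649 = -90542353/5649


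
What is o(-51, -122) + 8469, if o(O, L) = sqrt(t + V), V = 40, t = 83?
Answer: 8469 + sqrt(123) ≈ 8480.1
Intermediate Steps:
o(O, L) = sqrt(123) (o(O, L) = sqrt(83 + 40) = sqrt(123))
o(-51, -122) + 8469 = sqrt(123) + 8469 = 8469 + sqrt(123)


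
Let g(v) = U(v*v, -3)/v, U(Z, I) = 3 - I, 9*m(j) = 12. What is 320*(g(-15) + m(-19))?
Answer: 896/3 ≈ 298.67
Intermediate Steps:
m(j) = 4/3 (m(j) = (1/9)*12 = 4/3)
g(v) = 6/v (g(v) = (3 - 1*(-3))/v = (3 + 3)/v = 6/v)
320*(g(-15) + m(-19)) = 320*(6/(-15) + 4/3) = 320*(6*(-1/15) + 4/3) = 320*(-2/5 + 4/3) = 320*(14/15) = 896/3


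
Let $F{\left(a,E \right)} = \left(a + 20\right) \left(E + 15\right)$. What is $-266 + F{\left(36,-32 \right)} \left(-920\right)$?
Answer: $875574$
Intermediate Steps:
$F{\left(a,E \right)} = \left(15 + E\right) \left(20 + a\right)$ ($F{\left(a,E \right)} = \left(20 + a\right) \left(15 + E\right) = \left(15 + E\right) \left(20 + a\right)$)
$-266 + F{\left(36,-32 \right)} \left(-920\right) = -266 + \left(300 + 15 \cdot 36 + 20 \left(-32\right) - 1152\right) \left(-920\right) = -266 + \left(300 + 540 - 640 - 1152\right) \left(-920\right) = -266 - -875840 = -266 + 875840 = 875574$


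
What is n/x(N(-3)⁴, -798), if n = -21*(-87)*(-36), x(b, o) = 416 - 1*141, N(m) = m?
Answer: -65772/275 ≈ -239.17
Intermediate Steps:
x(b, o) = 275 (x(b, o) = 416 - 141 = 275)
n = -65772 (n = 1827*(-36) = -65772)
n/x(N(-3)⁴, -798) = -65772/275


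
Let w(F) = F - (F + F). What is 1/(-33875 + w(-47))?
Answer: -1/33828 ≈ -2.9561e-5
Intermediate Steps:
w(F) = -F (w(F) = F - 2*F = -F)
1/(-33875 + w(-47)) = 1/(-33875 - 1*(-47)) = 1/(-33875 + 47) = 1/(-33828) = -1/33828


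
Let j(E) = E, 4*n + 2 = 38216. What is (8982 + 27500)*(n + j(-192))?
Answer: 341526243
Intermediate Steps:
n = 19107/2 (n = -½ + (¼)*38216 = -½ + 9554 = 19107/2 ≈ 9553.5)
(8982 + 27500)*(n + j(-192)) = (8982 + 27500)*(19107/2 - 192) = 36482*(18723/2) = 341526243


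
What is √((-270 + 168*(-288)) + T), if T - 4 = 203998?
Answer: 2*√38837 ≈ 394.14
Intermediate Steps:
T = 204002 (T = 4 + 203998 = 204002)
√((-270 + 168*(-288)) + T) = √((-270 + 168*(-288)) + 204002) = √((-270 - 48384) + 204002) = √(-48654 + 204002) = √155348 = 2*√38837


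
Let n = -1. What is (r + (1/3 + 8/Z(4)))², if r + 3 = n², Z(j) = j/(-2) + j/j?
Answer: 841/9 ≈ 93.444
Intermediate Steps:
Z(j) = 1 - j/2 (Z(j) = j*(-½) + 1 = -j/2 + 1 = 1 - j/2)
r = -2 (r = -3 + (-1)² = -3 + 1 = -2)
(r + (1/3 + 8/Z(4)))² = (-2 + (1/3 + 8/(1 - ½*4)))² = (-2 + (1*(⅓) + 8/(1 - 2)))² = (-2 + (⅓ + 8/(-1)))² = (-2 + (⅓ + 8*(-1)))² = (-2 + (⅓ - 8))² = (-2 - 23/3)² = (-29/3)² = 841/9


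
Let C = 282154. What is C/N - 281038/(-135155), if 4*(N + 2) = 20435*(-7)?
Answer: -112334766466/19334328215 ≈ -5.8101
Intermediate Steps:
N = -143053/4 (N = -2 + (20435*(-7))/4 = -2 + (1/4)*(-143045) = -2 - 143045/4 = -143053/4 ≈ -35763.)
C/N - 281038/(-135155) = 282154/(-143053/4) - 281038/(-135155) = 282154*(-4/143053) - 281038*(-1/135155) = -1128616/143053 + 281038/135155 = -112334766466/19334328215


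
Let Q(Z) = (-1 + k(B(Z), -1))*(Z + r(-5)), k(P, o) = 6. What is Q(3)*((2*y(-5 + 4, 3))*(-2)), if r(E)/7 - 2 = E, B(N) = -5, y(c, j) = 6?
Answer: 2160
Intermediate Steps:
r(E) = 14 + 7*E
Q(Z) = -105 + 5*Z (Q(Z) = (-1 + 6)*(Z + (14 + 7*(-5))) = 5*(Z + (14 - 35)) = 5*(Z - 21) = 5*(-21 + Z) = -105 + 5*Z)
Q(3)*((2*y(-5 + 4, 3))*(-2)) = (-105 + 5*3)*((2*6)*(-2)) = (-105 + 15)*(12*(-2)) = -90*(-24) = 2160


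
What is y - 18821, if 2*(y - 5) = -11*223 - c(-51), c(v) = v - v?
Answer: -40085/2 ≈ -20043.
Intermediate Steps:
c(v) = 0
y = -2443/2 (y = 5 + (-11*223 - 1*0)/2 = 5 + (-2453 + 0)/2 = 5 + (½)*(-2453) = 5 - 2453/2 = -2443/2 ≈ -1221.5)
y - 18821 = -2443/2 - 18821 = -40085/2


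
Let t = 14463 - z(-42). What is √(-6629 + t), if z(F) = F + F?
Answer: √7918 ≈ 88.983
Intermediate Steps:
z(F) = 2*F
t = 14547 (t = 14463 - 2*(-42) = 14463 - 1*(-84) = 14463 + 84 = 14547)
√(-6629 + t) = √(-6629 + 14547) = √7918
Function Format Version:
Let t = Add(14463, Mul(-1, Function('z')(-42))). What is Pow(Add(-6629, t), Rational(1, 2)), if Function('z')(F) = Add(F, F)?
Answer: Pow(7918, Rational(1, 2)) ≈ 88.983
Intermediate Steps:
Function('z')(F) = Mul(2, F)
t = 14547 (t = Add(14463, Mul(-1, Mul(2, -42))) = Add(14463, Mul(-1, -84)) = Add(14463, 84) = 14547)
Pow(Add(-6629, t), Rational(1, 2)) = Pow(Add(-6629, 14547), Rational(1, 2)) = Pow(7918, Rational(1, 2))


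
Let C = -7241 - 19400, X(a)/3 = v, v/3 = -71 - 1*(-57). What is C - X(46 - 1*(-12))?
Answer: -26515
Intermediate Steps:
v = -42 (v = 3*(-71 - 1*(-57)) = 3*(-71 + 57) = 3*(-14) = -42)
X(a) = -126 (X(a) = 3*(-42) = -126)
C = -26641
C - X(46 - 1*(-12)) = -26641 - 1*(-126) = -26641 + 126 = -26515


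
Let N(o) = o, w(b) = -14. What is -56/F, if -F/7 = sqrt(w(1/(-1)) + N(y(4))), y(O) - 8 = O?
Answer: -4*I*sqrt(2) ≈ -5.6569*I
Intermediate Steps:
y(O) = 8 + O
F = -7*I*sqrt(2) (F = -7*sqrt(-14 + (8 + 4)) = -7*sqrt(-14 + 12) = -7*I*sqrt(2) ≈ -9.8995*I)
-56/F = -56*I*sqrt(2)/14 = -4*I*sqrt(2)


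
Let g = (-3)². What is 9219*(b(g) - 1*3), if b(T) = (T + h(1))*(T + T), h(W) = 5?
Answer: 2295531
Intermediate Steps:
g = 9
b(T) = 2*T*(5 + T) (b(T) = (T + 5)*(T + T) = (5 + T)*(2*T) = 2*T*(5 + T))
9219*(b(g) - 1*3) = 9219*(2*9*(5 + 9) - 1*3) = 9219*(2*9*14 - 3) = 9219*(252 - 3) = 9219*249 = 2295531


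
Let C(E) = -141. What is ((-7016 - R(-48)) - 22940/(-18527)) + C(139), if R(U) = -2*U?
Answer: -134353391/18527 ≈ -7251.8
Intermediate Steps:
((-7016 - R(-48)) - 22940/(-18527)) + C(139) = ((-7016 - (-2)*(-48)) - 22940/(-18527)) - 141 = ((-7016 - 1*96) - 22940*(-1/18527)) - 141 = ((-7016 - 96) + 22940/18527) - 141 = (-7112 + 22940/18527) - 141 = -131741084/18527 - 141 = -134353391/18527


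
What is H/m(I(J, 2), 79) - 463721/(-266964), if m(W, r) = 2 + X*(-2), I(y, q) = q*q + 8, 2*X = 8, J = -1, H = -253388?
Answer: 11274709393/266964 ≈ 42233.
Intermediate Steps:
X = 4 (X = (½)*8 = 4)
I(y, q) = 8 + q² (I(y, q) = q² + 8 = 8 + q²)
m(W, r) = -6 (m(W, r) = 2 + 4*(-2) = 2 - 8 = -6)
H/m(I(J, 2), 79) - 463721/(-266964) = -253388/(-6) - 463721/(-266964) = -253388*(-⅙) - 463721*(-1/266964) = 126694/3 + 463721/266964 = 11274709393/266964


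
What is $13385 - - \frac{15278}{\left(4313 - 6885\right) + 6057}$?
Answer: $\frac{46662003}{3485} \approx 13389.0$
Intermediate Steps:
$13385 - - \frac{15278}{\left(4313 - 6885\right) + 6057} = 13385 - - \frac{15278}{-2572 + 6057} = 13385 - - \frac{15278}{3485} = 13385 + \frac{15278}{3485} = \frac{46662003}{3485}$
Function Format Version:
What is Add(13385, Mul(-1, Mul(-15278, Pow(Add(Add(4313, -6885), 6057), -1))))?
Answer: Rational(46662003, 3485) ≈ 13389.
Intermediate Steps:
Add(13385, Mul(-1, Mul(-15278, Pow(Add(Add(4313, -6885), 6057), -1)))) = Add(13385, Mul(-1, Mul(-15278, Pow(Add(-2572, 6057), -1)))) = Add(13385, Mul(-1, Mul(-15278, Pow(3485, -1)))) = Add(13385, Mul(-1, Mul(-15278, Rational(1, 3485)))) = Add(13385, Mul(-1, Rational(-15278, 3485))) = Add(13385, Rational(15278, 3485)) = Rational(46662003, 3485)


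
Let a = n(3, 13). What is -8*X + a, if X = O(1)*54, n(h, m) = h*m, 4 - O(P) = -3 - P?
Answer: -3417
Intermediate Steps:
O(P) = 7 + P (O(P) = 4 - (-3 - P) = 4 + (3 + P) = 7 + P)
X = 432 (X = (7 + 1)*54 = 8*54 = 432)
a = 39 (a = 3*13 = 39)
-8*X + a = -8*432 + 39 = -3456 + 39 = -3417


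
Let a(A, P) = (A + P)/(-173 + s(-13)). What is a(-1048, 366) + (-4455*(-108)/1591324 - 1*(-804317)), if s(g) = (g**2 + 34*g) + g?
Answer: 146872173051550/182604429 ≈ 8.0432e+5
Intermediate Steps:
s(g) = g**2 + 35*g
a(A, P) = -A/459 - P/459 (a(A, P) = (A + P)/(-173 - 13*(35 - 13)) = (A + P)/(-173 - 13*22) = (A + P)/(-173 - 286) = (A + P)/(-459) = (A + P)*(-1/459) = -A/459 - P/459)
a(-1048, 366) + (-4455*(-108)/1591324 - 1*(-804317)) = (-1/459*(-1048) - 1/459*366) + (-4455*(-108)/1591324 - 1*(-804317)) = (1048/459 - 122/153) + (481140*(1/1591324) + 804317) = 682/459 + (120285/397831 + 804317) = 682/459 + 319982356712/397831 = 146872173051550/182604429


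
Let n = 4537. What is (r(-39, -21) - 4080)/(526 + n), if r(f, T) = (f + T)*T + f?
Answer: -2859/5063 ≈ -0.56468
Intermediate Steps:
r(f, T) = f + T*(T + f) (r(f, T) = (T + f)*T + f = T*(T + f) + f = f + T*(T + f))
(r(-39, -21) - 4080)/(526 + n) = ((-39 + (-21)² - 21*(-39)) - 4080)/(526 + 4537) = ((-39 + 441 + 819) - 4080)/5063 = (1221 - 4080)*(1/5063) = -2859*1/5063 = -2859/5063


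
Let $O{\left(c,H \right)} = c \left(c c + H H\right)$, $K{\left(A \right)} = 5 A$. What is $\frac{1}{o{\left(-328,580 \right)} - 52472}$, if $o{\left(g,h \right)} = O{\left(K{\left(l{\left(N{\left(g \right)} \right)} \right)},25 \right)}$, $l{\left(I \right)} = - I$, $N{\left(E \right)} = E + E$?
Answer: $\frac{1}{35289549528} \approx 2.8337 \cdot 10^{-11}$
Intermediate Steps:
$N{\left(E \right)} = 2 E$
$O{\left(c,H \right)} = c \left(H^{2} + c^{2}\right)$ ($O{\left(c,H \right)} = c \left(c^{2} + H^{2}\right) = c \left(H^{2} + c^{2}\right)$)
$o{\left(g,h \right)} = - 10 g \left(625 + 100 g^{2}\right)$ ($o{\left(g,h \right)} = 5 \left(- 2 g\right) \left(25^{2} + \left(5 \left(- 2 g\right)\right)^{2}\right) = 5 \left(- 2 g\right) \left(625 + \left(5 \left(- 2 g\right)\right)^{2}\right) = - 10 g \left(625 + \left(- 10 g\right)^{2}\right) = - 10 g \left(625 + 100 g^{2}\right)$)
$\frac{1}{o{\left(-328,580 \right)} - 52472} = \frac{1}{\left(\left(-6250\right) \left(-328\right) - 1000 \left(-328\right)^{3}\right) - 52472} = \frac{1}{\left(2050000 - -35287552000\right) - 52472} = \frac{1}{\left(2050000 + 35287552000\right) - 52472} = \frac{1}{35289602000 - 52472} = \frac{1}{35289549528}$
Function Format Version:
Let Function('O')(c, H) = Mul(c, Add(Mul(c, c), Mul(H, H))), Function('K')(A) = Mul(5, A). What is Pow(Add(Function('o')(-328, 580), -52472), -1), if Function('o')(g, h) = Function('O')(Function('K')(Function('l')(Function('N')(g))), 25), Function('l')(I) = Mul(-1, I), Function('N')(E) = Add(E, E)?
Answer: Rational(1, 35289549528) ≈ 2.8337e-11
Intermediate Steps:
Function('N')(E) = Mul(2, E)
Function('O')(c, H) = Mul(c, Add(Pow(H, 2), Pow(c, 2))) (Function('O')(c, H) = Mul(c, Add(Pow(c, 2), Pow(H, 2))) = Mul(c, Add(Pow(H, 2), Pow(c, 2))))
Function('o')(g, h) = Mul(-10, g, Add(625, Mul(100, Pow(g, 2)))) (Function('o')(g, h) = Mul(Mul(5, Mul(-1, Mul(2, g))), Add(Pow(25, 2), Pow(Mul(5, Mul(-1, Mul(2, g))), 2))) = Mul(Mul(5, Mul(-2, g)), Add(625, Pow(Mul(5, Mul(-2, g)), 2))) = Mul(Mul(-10, g), Add(625, Pow(Mul(-10, g), 2))) = Mul(Mul(-10, g), Add(625, Mul(100, Pow(g, 2)))) = Mul(-10, g, Add(625, Mul(100, Pow(g, 2)))))
Pow(Add(Function('o')(-328, 580), -52472), -1) = Pow(Add(Add(Mul(-6250, -328), Mul(-1000, Pow(-328, 3))), -52472), -1) = Pow(Add(Add(2050000, Mul(-1000, -35287552)), -52472), -1) = Pow(Add(Add(2050000, 35287552000), -52472), -1) = Pow(Add(35289602000, -52472), -1) = Pow(35289549528, -1) = Rational(1, 35289549528)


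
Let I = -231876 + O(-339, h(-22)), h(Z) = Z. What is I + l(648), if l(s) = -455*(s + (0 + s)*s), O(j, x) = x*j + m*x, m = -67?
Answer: -191574104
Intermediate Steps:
O(j, x) = -67*x + j*x (O(j, x) = x*j - 67*x = j*x - 67*x = -67*x + j*x)
I = -222944 (I = -231876 - 22*(-67 - 339) = -231876 - 22*(-406) = -231876 + 8932 = -222944)
l(s) = -455*s - 455*s² (l(s) = -455*(s + s*s) = -455*(s + s²) = -455*s - 455*s²)
I + l(648) = -222944 - 455*648*(1 + 648) = -222944 - 455*648*649 = -222944 - 191351160 = -191574104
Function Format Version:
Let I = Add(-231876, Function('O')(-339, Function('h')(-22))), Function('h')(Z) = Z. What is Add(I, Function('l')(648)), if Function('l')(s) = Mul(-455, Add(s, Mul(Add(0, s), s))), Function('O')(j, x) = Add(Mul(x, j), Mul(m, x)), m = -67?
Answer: -191574104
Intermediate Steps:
Function('O')(j, x) = Add(Mul(-67, x), Mul(j, x)) (Function('O')(j, x) = Add(Mul(x, j), Mul(-67, x)) = Add(Mul(j, x), Mul(-67, x)) = Add(Mul(-67, x), Mul(j, x)))
I = -222944 (I = Add(-231876, Mul(-22, Add(-67, -339))) = Add(-231876, Mul(-22, -406)) = Add(-231876, 8932) = -222944)
Function('l')(s) = Add(Mul(-455, s), Mul(-455, Pow(s, 2))) (Function('l')(s) = Mul(-455, Add(s, Mul(s, s))) = Mul(-455, Add(s, Pow(s, 2))) = Add(Mul(-455, s), Mul(-455, Pow(s, 2))))
Add(I, Function('l')(648)) = Add(-222944, Mul(-455, 648, Add(1, 648))) = Add(-222944, Mul(-455, 648, 649)) = Add(-222944, -191351160) = -191574104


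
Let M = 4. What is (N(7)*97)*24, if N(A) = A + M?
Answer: 25608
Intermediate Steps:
N(A) = 4 + A (N(A) = A + 4 = 4 + A)
(N(7)*97)*24 = ((4 + 7)*97)*24 = (11*97)*24 = 1067*24 = 25608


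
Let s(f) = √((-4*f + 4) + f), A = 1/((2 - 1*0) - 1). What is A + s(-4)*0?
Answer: 1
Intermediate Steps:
A = 1 (A = 1/((2 + 0) - 1) = 1/(2 - 1) = 1/1 = 1)
s(f) = √(4 - 3*f) (s(f) = √((4 - 4*f) + f) = √(4 - 3*f))
A + s(-4)*0 = 1 + √(4 - 3*(-4))*0 = 1 + √(4 + 12)*0 = 1 + √16*0 = 1 + 4*0 = 1 + 0 = 1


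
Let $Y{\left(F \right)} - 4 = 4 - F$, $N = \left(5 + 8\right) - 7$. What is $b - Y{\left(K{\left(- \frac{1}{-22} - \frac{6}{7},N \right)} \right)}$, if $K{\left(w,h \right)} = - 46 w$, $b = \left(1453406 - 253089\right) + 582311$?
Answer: $\frac{137264615}{77} \approx 1.7827 \cdot 10^{6}$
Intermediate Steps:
$N = 6$ ($N = 13 - 7 = 6$)
$b = 1782628$ ($b = 1200317 + 582311 = 1782628$)
$Y{\left(F \right)} = 8 - F$ ($Y{\left(F \right)} = 4 - \left(-4 + F\right) = 8 - F$)
$b - Y{\left(K{\left(- \frac{1}{-22} - \frac{6}{7},N \right)} \right)} = 1782628 - \left(8 - - 46 \left(- \frac{1}{-22} - \frac{6}{7}\right)\right) = 1782628 - \left(8 - - 46 \left(\left(-1\right) \left(- \frac{1}{22}\right) - \frac{6}{7}\right)\right) = 1782628 - \left(8 - - 46 \left(\frac{1}{22} - \frac{6}{7}\right)\right) = 1782628 - \left(8 - \left(-46\right) \left(- \frac{125}{154}\right)\right) = 1782628 - \left(8 - \frac{2875}{77}\right) = 1782628 - - \frac{2259}{77} = 1782628 + \frac{2259}{77} = \frac{137264615}{77}$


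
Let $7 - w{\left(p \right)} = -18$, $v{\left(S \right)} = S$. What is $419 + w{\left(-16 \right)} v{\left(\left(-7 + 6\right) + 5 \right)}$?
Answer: $519$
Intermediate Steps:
$w{\left(p \right)} = 25$ ($w{\left(p \right)} = 7 - -18 = 7 + 18 = 25$)
$419 + w{\left(-16 \right)} v{\left(\left(-7 + 6\right) + 5 \right)} = 419 + 25 \left(\left(-7 + 6\right) + 5\right) = 419 + 25 \left(-1 + 5\right) = 419 + 25 \cdot 4 = 419 + 100 = 519$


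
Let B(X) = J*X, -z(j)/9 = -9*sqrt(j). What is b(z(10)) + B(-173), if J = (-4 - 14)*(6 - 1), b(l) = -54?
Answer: 15516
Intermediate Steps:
z(j) = 81*sqrt(j) (z(j) = -(-81)*sqrt(j) = 81*sqrt(j))
J = -90 (J = -18*5 = -90)
B(X) = -90*X
b(z(10)) + B(-173) = -54 - 90*(-173) = -54 + 15570 = 15516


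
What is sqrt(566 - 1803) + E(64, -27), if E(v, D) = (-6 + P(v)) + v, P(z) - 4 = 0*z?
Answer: 62 + I*sqrt(1237) ≈ 62.0 + 35.171*I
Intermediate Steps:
P(z) = 4 (P(z) = 4 + 0*z = 4 + 0 = 4)
E(v, D) = -2 + v (E(v, D) = (-6 + 4) + v = -2 + v)
sqrt(566 - 1803) + E(64, -27) = sqrt(566 - 1803) + (-2 + 64) = sqrt(-1237) + 62 = I*sqrt(1237) + 62 = 62 + I*sqrt(1237)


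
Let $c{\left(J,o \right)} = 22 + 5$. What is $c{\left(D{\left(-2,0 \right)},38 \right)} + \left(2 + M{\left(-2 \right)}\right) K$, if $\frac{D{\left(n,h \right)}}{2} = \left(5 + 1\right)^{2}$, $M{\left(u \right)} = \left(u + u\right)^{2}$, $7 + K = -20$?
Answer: $-459$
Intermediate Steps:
$K = -27$ ($K = -7 - 20 = -27$)
$M{\left(u \right)} = 4 u^{2}$ ($M{\left(u \right)} = \left(2 u\right)^{2} = 4 u^{2}$)
$D{\left(n,h \right)} = 72$ ($D{\left(n,h \right)} = 2 \left(5 + 1\right)^{2} = 2 \cdot 6^{2} = 2 \cdot 36 = 72$)
$c{\left(J,o \right)} = 27$
$c{\left(D{\left(-2,0 \right)},38 \right)} + \left(2 + M{\left(-2 \right)}\right) K = 27 + \left(2 + 4 \left(-2\right)^{2}\right) \left(-27\right) = 27 + \left(2 + 4 \cdot 4\right) \left(-27\right) = 27 + \left(2 + 16\right) \left(-27\right) = 27 + 18 \left(-27\right) = 27 - 486 = -459$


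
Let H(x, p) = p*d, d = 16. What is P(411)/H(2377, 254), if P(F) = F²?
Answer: 168921/4064 ≈ 41.565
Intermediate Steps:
H(x, p) = 16*p (H(x, p) = p*16 = 16*p)
P(411)/H(2377, 254) = 411²/((16*254)) = 168921/4064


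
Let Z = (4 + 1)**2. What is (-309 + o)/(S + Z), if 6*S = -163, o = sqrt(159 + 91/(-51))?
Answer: 1854/13 - 2*sqrt(408918)/221 ≈ 136.83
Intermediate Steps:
Z = 25 (Z = 5**2 = 25)
o = sqrt(408918)/51 (o = sqrt(159 + 91*(-1/51)) = sqrt(159 - 91/51) = sqrt(8018/51) = sqrt(408918)/51 ≈ 12.539)
S = -163/6 (S = (1/6)*(-163) = -163/6 ≈ -27.167)
(-309 + o)/(S + Z) = (-309 + sqrt(408918)/51)/(-163/6 + 25) = (-309 + sqrt(408918)/51)/(-13/6) = (-309 + sqrt(408918)/51)*(-6/13) = 1854/13 - 2*sqrt(408918)/221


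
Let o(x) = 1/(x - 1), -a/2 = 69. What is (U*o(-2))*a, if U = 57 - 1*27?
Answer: 1380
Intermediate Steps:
a = -138 (a = -2*69 = -138)
o(x) = 1/(-1 + x)
U = 30 (U = 57 - 27 = 30)
(U*o(-2))*a = (30/(-1 - 2))*(-138) = (30/(-3))*(-138) = (30*(-1/3))*(-138) = -10*(-138) = 1380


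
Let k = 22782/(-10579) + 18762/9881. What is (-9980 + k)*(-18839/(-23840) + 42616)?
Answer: -264980636194558759039/623005350040 ≈ -4.2533e+8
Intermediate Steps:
k = -26625744/104531099 (k = 22782*(-1/10579) + 18762*(1/9881) = -22782/10579 + 18762/9881 = -26625744/104531099 ≈ -0.25472)
(-9980 + k)*(-18839/(-23840) + 42616) = (-9980 - 26625744/104531099)*(-18839/(-23840) + 42616) = -1043246993764*(-18839*(-1/23840) + 42616)/104531099 = -1043246993764*(18839/23840 + 42616)/104531099 = -1043246993764/104531099*1015984279/23840 = -264980636194558759039/623005350040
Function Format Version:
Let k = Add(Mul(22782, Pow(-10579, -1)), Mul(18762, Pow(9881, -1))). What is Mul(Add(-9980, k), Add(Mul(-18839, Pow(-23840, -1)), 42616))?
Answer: Rational(-264980636194558759039, 623005350040) ≈ -4.2533e+8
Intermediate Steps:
k = Rational(-26625744, 104531099) (k = Add(Mul(22782, Rational(-1, 10579)), Mul(18762, Rational(1, 9881))) = Add(Rational(-22782, 10579), Rational(18762, 9881)) = Rational(-26625744, 104531099) ≈ -0.25472)
Mul(Add(-9980, k), Add(Mul(-18839, Pow(-23840, -1)), 42616)) = Mul(Add(-9980, Rational(-26625744, 104531099)), Add(Mul(-18839, Pow(-23840, -1)), 42616)) = Mul(Rational(-1043246993764, 104531099), Add(Mul(-18839, Rational(-1, 23840)), 42616)) = Mul(Rational(-1043246993764, 104531099), Add(Rational(18839, 23840), 42616)) = Mul(Rational(-1043246993764, 104531099), Rational(1015984279, 23840)) = Rational(-264980636194558759039, 623005350040)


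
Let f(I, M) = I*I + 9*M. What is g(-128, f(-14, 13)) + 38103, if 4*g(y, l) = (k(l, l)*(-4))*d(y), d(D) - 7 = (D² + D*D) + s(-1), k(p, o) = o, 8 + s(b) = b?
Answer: -10217655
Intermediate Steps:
s(b) = -8 + b
f(I, M) = I² + 9*M
d(D) = -2 + 2*D² (d(D) = 7 + ((D² + D*D) + (-8 - 1)) = 7 + ((D² + D²) - 9) = 7 + (2*D² - 9) = 7 + (-9 + 2*D²) = -2 + 2*D²)
g(y, l) = -l*(-2 + 2*y²) (g(y, l) = ((l*(-4))*(-2 + 2*y²))/4 = ((-4*l)*(-2 + 2*y²))/4 = (-4*l*(-2 + 2*y²))/4 = -l*(-2 + 2*y²))
g(-128, f(-14, 13)) + 38103 = 2*((-14)² + 9*13)*(1 - 1*(-128)²) + 38103 = 2*(196 + 117)*(1 - 1*16384) + 38103 = 2*313*(1 - 16384) + 38103 = 2*313*(-16383) + 38103 = -10255758 + 38103 = -10217655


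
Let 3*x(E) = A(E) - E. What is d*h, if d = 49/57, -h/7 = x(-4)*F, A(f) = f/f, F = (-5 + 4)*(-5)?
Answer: -8575/171 ≈ -50.146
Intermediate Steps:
F = 5 (F = -1*(-5) = 5)
A(f) = 1
x(E) = ⅓ - E/3 (x(E) = (1 - E)/3 = ⅓ - E/3)
h = -175/3 (h = -7*(⅓ - ⅓*(-4))*5 = -7*(⅓ + 4/3)*5 = -35*5/3 = -7*25/3 = -175/3 ≈ -58.333)
d = 49/57 (d = 49*(1/57) = 49/57 ≈ 0.85965)
d*h = (49/57)*(-175/3) = -8575/171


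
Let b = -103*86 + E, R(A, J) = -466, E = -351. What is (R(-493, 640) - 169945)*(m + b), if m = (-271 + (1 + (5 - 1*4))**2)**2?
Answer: -10579114880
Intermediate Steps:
b = -9209 (b = -103*86 - 351 = -8858 - 351 = -9209)
m = 71289 (m = (-271 + (1 + (5 - 4))**2)**2 = (-271 + (1 + 1)**2)**2 = (-271 + 2**2)**2 = (-271 + 4)**2 = (-267)**2 = 71289)
(R(-493, 640) - 169945)*(m + b) = (-466 - 169945)*(71289 - 9209) = -170411*62080 = -10579114880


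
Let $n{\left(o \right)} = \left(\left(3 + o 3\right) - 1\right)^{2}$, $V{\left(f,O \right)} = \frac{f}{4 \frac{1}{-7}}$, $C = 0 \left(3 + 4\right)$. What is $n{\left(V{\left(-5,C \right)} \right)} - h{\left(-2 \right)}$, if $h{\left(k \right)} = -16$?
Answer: $\frac{13025}{16} \approx 814.06$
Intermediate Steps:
$C = 0$ ($C = 0 \cdot 7 = 0$)
$V{\left(f,O \right)} = - \frac{7 f}{4}$ ($V{\left(f,O \right)} = \frac{f}{4 \left(- \frac{1}{7}\right)} = \frac{f}{- \frac{4}{7}} = f \left(- \frac{7}{4}\right) = - \frac{7 f}{4}$)
$n{\left(o \right)} = \left(2 + 3 o\right)^{2}$ ($n{\left(o \right)} = \left(\left(3 + 3 o\right) - 1\right)^{2} = \left(2 + 3 o\right)^{2}$)
$n{\left(V{\left(-5,C \right)} \right)} - h{\left(-2 \right)} = \left(2 + 3 \left(\left(- \frac{7}{4}\right) \left(-5\right)\right)\right)^{2} - -16 = \left(2 + 3 \cdot \frac{35}{4}\right)^{2} + 16 = \left(2 + \frac{105}{4}\right)^{2} + 16 = \left(\frac{113}{4}\right)^{2} + 16 = \frac{12769}{16} + 16 = \frac{13025}{16}$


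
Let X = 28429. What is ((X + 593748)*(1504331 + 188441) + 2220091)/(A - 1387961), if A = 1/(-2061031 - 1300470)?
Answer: -3540353105352727235/4665632289462 ≈ -7.5882e+5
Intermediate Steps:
A = -1/3361501 (A = 1/(-3361501) = -1/3361501 ≈ -2.9749e-7)
((X + 593748)*(1504331 + 188441) + 2220091)/(A - 1387961) = ((28429 + 593748)*(1504331 + 188441) + 2220091)/(-1/3361501 - 1387961) = (622177*1692772 + 2220091)/(-4665632289462/3361501) = (1053203804644 + 2220091)*(-3361501/4665632289462) = 1053206024735*(-3361501/4665632289462) = -3540353105352727235/4665632289462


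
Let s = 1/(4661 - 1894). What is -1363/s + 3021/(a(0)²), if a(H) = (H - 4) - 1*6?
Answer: -377139079/100 ≈ -3.7714e+6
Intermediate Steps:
a(H) = -10 + H (a(H) = (-4 + H) - 6 = -10 + H)
s = 1/2767 ≈ 0.00036140
-1363/s + 3021/(a(0)²) = -1363/1/2767 + 3021/((-10 + 0)²) = -1363*2767 + 3021/((-10)²) = -3771421 + 3021/100 = -377139079/100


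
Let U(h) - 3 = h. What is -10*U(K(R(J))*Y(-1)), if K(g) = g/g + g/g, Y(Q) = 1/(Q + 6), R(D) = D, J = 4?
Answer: -34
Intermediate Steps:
Y(Q) = 1/(6 + Q)
K(g) = 2 (K(g) = 1 + 1 = 2)
U(h) = 3 + h
-10*U(K(R(J))*Y(-1)) = -10*(3 + 2/(6 - 1)) = -10*(3 + 2/5) = -10*(3 + 2*(⅕)) = -10*(3 + ⅖) = -10*17/5 = -34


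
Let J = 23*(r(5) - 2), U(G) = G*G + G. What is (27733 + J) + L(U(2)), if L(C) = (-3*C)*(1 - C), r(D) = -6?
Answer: 27639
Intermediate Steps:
U(G) = G + G² (U(G) = G² + G = G + G²)
L(C) = -3*C*(1 - C)
J = -184 (J = 23*(-6 - 2) = 23*(-8) = -184)
(27733 + J) + L(U(2)) = (27733 - 184) + 3*(2*(1 + 2))*(-1 + 2*(1 + 2)) = 27549 + 3*(2*3)*(-1 + 2*3) = 27549 + 3*6*(-1 + 6) = 27549 + 3*6*5 = 27549 + 90 = 27639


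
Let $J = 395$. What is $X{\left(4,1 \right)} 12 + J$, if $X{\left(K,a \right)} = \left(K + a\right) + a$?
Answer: $467$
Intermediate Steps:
$X{\left(K,a \right)} = K + 2 a$
$X{\left(4,1 \right)} 12 + J = \left(4 + 2 \cdot 1\right) 12 + 395 = \left(4 + 2\right) 12 + 395 = 6 \cdot 12 + 395 = 72 + 395 = 467$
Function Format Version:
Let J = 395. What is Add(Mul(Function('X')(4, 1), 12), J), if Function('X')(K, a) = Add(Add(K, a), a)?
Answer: 467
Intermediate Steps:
Function('X')(K, a) = Add(K, Mul(2, a))
Add(Mul(Function('X')(4, 1), 12), J) = Add(Mul(Add(4, Mul(2, 1)), 12), 395) = Add(Mul(Add(4, 2), 12), 395) = Add(Mul(6, 12), 395) = Add(72, 395) = 467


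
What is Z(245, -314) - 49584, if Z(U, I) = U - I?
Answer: -49025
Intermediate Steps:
Z(245, -314) - 49584 = (245 - 1*(-314)) - 49584 = (245 + 314) - 49584 = 559 - 49584 = -49025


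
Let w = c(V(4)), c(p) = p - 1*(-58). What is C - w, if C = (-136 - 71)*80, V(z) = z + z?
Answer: -16626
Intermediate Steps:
V(z) = 2*z
c(p) = 58 + p (c(p) = p + 58 = 58 + p)
w = 66 (w = 58 + 2*4 = 58 + 8 = 66)
C = -16560 (C = -207*80 = -16560)
C - w = -16560 - 1*66 = -16560 - 66 = -16626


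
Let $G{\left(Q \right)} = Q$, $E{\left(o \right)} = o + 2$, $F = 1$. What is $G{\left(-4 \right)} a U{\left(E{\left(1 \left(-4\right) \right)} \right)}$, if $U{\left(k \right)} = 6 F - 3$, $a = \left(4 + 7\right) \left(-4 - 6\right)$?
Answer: $1320$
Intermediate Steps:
$E{\left(o \right)} = 2 + o$
$a = -110$ ($a = 11 \left(-10\right) = -110$)
$U{\left(k \right)} = 3$ ($U{\left(k \right)} = 6 \cdot 1 - 3 = 6 - 3 = 3$)
$G{\left(-4 \right)} a U{\left(E{\left(1 \left(-4\right) \right)} \right)} = \left(-4\right) \left(-110\right) 3 = 440 \cdot 3 = 1320$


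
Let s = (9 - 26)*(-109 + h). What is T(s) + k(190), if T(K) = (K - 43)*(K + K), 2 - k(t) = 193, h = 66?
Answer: 1005665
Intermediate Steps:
k(t) = -191 (k(t) = 2 - 1*193 = 2 - 193 = -191)
s = 731 (s = (9 - 26)*(-109 + 66) = -17*(-43) = 731)
T(K) = 2*K*(-43 + K) (T(K) = (-43 + K)*(2*K) = 2*K*(-43 + K))
T(s) + k(190) = 2*731*(-43 + 731) - 191 = 2*731*688 - 191 = 1005856 - 191 = 1005665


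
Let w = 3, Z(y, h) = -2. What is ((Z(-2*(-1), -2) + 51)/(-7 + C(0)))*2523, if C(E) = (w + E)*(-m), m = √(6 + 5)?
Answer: 865389/50 - 370881*√11/50 ≈ -7293.7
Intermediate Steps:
m = √11 ≈ 3.3166
C(E) = -√11*(3 + E) (C(E) = (3 + E)*(-√11) = -√11*(3 + E))
((Z(-2*(-1), -2) + 51)/(-7 + C(0)))*2523 = ((-2 + 51)/(-7 + √11*(-3 - 1*0)))*2523 = (49/(-7 + √11*(-3 + 0)))*2523 = (49/(-7 + √11*(-3)))*2523 = (49/(-7 - 3*√11))*2523 = 123627/(-7 - 3*√11)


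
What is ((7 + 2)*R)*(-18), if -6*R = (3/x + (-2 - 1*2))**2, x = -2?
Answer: 3267/4 ≈ 816.75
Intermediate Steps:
R = -121/24 (R = -(3/(-2) + (-2 - 1*2))**2/6 = -(3*(-1/2) + (-2 - 2))**2/6 = -(-3/2 - 4)**2/6 = -(-11/2)**2/6 = -1/6*121/4 = -121/24 ≈ -5.0417)
((7 + 2)*R)*(-18) = ((7 + 2)*(-121/24))*(-18) = (9*(-121/24))*(-18) = -363/8*(-18) = 3267/4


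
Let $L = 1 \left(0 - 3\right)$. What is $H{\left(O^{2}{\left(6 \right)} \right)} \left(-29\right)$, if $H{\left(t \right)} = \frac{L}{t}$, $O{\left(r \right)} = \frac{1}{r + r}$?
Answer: $12528$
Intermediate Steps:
$O{\left(r \right)} = \frac{1}{2 r}$
$L = -3$ ($L = 1 \left(-3\right) = -3$)
$H{\left(t \right)} = - \frac{3}{t}$
$H{\left(O^{2}{\left(6 \right)} \right)} \left(-29\right) = - \frac{3}{\left(\frac{1}{2 \cdot 6}\right)^{2}} \left(-29\right) = - \frac{3}{\left(\frac{1}{2} \cdot \frac{1}{6}\right)^{2}} \left(-29\right) = - \frac{3}{\left(\frac{1}{12}\right)^{2}} \left(-29\right) = - 3 \frac{1}{\frac{1}{144}} \left(-29\right) = \left(-3\right) 144 \left(-29\right) = \left(-432\right) \left(-29\right) = 12528$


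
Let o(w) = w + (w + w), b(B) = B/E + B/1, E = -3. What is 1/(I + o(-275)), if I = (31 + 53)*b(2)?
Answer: -1/713 ≈ -0.0014025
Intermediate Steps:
b(B) = 2*B/3 (b(B) = B/(-3) + B/1 = B*(-1/3) + B*1 = -B/3 + B = 2*B/3)
o(w) = 3*w (o(w) = w + 2*w = 3*w)
I = 112 (I = (31 + 53)*((2/3)*2) = 84*(4/3) = 112)
1/(I + o(-275)) = 1/(112 + 3*(-275)) = 1/(112 - 825) = 1/(-713) = -1/713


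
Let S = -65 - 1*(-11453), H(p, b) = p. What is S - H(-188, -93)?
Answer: 11576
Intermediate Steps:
S = 11388 (S = -65 + 11453 = 11388)
S - H(-188, -93) = 11388 - 1*(-188) = 11388 + 188 = 11576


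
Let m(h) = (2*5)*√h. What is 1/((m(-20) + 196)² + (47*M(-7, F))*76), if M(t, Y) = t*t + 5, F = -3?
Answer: -I/(-229304*I + 7840*√5) ≈ 4.3357e-6 - 3.3147e-7*I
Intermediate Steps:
m(h) = 10*√h
M(t, Y) = 5 + t² (M(t, Y) = t² + 5 = 5 + t²)
1/((m(-20) + 196)² + (47*M(-7, F))*76) = 1/((10*√(-20) + 196)² + (47*(5 + (-7)²))*76) = 1/((10*(2*I*√5) + 196)² + (47*(5 + 49))*76) = 1/((20*I*√5 + 196)² + (47*54)*76) = 1/((196 + 20*I*√5)² + 2538*76) = 1/((196 + 20*I*√5)² + 192888) = 1/(192888 + (196 + 20*I*√5)²)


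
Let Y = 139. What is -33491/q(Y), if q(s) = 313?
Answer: -107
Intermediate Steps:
-33491/q(Y) = -33491/313 = -33491*1/313 = -107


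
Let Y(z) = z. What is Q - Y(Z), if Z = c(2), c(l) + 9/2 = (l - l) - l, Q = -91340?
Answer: -182667/2 ≈ -91334.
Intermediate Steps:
c(l) = -9/2 - l (c(l) = -9/2 + ((l - l) - l) = -9/2 + (0 - l) = -9/2 - l)
Z = -13/2 (Z = -9/2 - 1*2 = -9/2 - 2 = -13/2 ≈ -6.5000)
Q - Y(Z) = -91340 - 1*(-13/2) = -91340 + 13/2 = -182667/2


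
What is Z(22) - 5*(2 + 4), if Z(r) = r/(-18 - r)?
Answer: -611/20 ≈ -30.550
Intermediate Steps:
Z(22) - 5*(2 + 4) = -1*22/(18 + 22) - 5*(2 + 4) = -1*22/40 - 5*6 = -1*22*1/40 - 1*30 = -11/20 - 30 = -611/20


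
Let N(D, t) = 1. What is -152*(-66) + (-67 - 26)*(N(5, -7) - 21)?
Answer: 11892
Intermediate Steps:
-152*(-66) + (-67 - 26)*(N(5, -7) - 21) = -152*(-66) + (-67 - 26)*(1 - 21) = 10032 - 93*(-20) = 10032 + 1860 = 11892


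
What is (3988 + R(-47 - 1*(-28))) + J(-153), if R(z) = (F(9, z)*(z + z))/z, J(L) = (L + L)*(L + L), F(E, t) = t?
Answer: 97586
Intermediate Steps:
J(L) = 4*L² (J(L) = (2*L)*(2*L) = 4*L²)
R(z) = 2*z (R(z) = (z*(z + z))/z = (z*(2*z))/z = (2*z²)/z = 2*z)
(3988 + R(-47 - 1*(-28))) + J(-153) = (3988 + 2*(-47 - 1*(-28))) + 4*(-153)² = (3988 + 2*(-47 + 28)) + 4*23409 = (3988 + 2*(-19)) + 93636 = (3988 - 38) + 93636 = 3950 + 93636 = 97586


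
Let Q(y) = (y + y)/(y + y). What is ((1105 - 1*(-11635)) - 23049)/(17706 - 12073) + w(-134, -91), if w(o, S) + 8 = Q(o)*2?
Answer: -44107/5633 ≈ -7.8301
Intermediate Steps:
Q(y) = 1 (Q(y) = (2*y)/((2*y)) = (2*y)*(1/(2*y)) = 1)
w(o, S) = -6 (w(o, S) = -8 + 1*2 = -8 + 2 = -6)
((1105 - 1*(-11635)) - 23049)/(17706 - 12073) + w(-134, -91) = ((1105 - 1*(-11635)) - 23049)/(17706 - 12073) - 6 = ((1105 + 11635) - 23049)/5633 - 6 = (12740 - 23049)*(1/5633) - 6 = -10309*1/5633 - 6 = -10309/5633 - 6 = -44107/5633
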